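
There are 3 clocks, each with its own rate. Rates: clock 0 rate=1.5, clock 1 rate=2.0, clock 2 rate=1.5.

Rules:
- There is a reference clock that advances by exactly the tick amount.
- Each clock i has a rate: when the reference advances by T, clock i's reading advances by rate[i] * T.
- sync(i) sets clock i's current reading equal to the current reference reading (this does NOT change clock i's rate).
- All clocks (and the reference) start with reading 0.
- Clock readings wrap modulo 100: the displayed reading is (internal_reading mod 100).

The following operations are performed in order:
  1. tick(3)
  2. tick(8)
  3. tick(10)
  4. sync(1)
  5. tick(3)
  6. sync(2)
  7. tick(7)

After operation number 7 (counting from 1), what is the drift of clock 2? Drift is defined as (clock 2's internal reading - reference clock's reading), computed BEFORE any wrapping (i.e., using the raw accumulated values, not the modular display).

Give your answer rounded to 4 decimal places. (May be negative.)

After op 1 tick(3): ref=3.0000 raw=[4.5000 6.0000 4.5000]
After op 2 tick(8): ref=11.0000 raw=[16.5000 22.0000 16.5000]
After op 3 tick(10): ref=21.0000 raw=[31.5000 42.0000 31.5000]
After op 4 sync(1): ref=21.0000 raw=[31.5000 21.0000 31.5000]
After op 5 tick(3): ref=24.0000 raw=[36.0000 27.0000 36.0000]
After op 6 sync(2): ref=24.0000 raw=[36.0000 27.0000 24.0000]
After op 7 tick(7): ref=31.0000 raw=[46.5000 41.0000 34.5000]
Drift of clock 2 after op 7: 34.5000 - 31.0000 = 3.5000

Answer: 3.5000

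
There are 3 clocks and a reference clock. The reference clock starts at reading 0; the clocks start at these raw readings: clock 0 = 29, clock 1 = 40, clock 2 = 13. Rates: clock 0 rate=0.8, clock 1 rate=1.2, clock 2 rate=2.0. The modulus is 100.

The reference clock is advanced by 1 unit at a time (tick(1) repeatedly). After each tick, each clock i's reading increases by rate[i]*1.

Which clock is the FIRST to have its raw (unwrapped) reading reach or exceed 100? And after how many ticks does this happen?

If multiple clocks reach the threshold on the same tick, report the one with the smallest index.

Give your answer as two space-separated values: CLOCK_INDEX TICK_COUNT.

clock 0: start=29, rate=0.8, needs 100-29 = 71; ticks = ceil(71/0.8) = ceil(88.7500) = 89; reading at tick 89 = 29 + 0.8*89 = 100.2000
clock 1: start=40, rate=1.2, needs 100-40 = 60; ticks = ceil(60/1.2) = ceil(50.0000) = 50; reading at tick 50 = 40 + 1.2*50 = 100.0000
clock 2: start=13, rate=2.0, needs 100-13 = 87; ticks = ceil(87/2.0) = ceil(43.5000) = 44; reading at tick 44 = 13 + 2.0*44 = 101.0000
Minimum tick count = 44; winners = [2]; smallest index = 2

Answer: 2 44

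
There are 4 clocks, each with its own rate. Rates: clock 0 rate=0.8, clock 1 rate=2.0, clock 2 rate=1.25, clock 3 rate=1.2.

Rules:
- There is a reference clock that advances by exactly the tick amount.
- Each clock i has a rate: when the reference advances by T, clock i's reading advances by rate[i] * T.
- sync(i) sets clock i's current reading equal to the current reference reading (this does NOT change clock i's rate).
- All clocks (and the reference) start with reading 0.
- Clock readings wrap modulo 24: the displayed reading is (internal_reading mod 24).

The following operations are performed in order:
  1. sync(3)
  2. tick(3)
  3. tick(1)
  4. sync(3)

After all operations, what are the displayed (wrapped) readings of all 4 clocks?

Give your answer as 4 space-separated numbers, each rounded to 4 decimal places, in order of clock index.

After op 1 sync(3): ref=0.0000 raw=[0.0000 0.0000 0.0000 0.0000]
After op 2 tick(3): ref=3.0000 raw=[2.4000 6.0000 3.7500 3.6000]
After op 3 tick(1): ref=4.0000 raw=[3.2000 8.0000 5.0000 4.8000]
After op 4 sync(3): ref=4.0000 raw=[3.2000 8.0000 5.0000 4.0000]
Wrap final raw readings (mod 24): 3.2000 mod 24 = 3.2000; 8.0000 mod 24 = 8.0000; 5.0000 mod 24 = 5.0000; 4.0000 mod 24 = 4.0000

Answer: 3.2000 8.0000 5.0000 4.0000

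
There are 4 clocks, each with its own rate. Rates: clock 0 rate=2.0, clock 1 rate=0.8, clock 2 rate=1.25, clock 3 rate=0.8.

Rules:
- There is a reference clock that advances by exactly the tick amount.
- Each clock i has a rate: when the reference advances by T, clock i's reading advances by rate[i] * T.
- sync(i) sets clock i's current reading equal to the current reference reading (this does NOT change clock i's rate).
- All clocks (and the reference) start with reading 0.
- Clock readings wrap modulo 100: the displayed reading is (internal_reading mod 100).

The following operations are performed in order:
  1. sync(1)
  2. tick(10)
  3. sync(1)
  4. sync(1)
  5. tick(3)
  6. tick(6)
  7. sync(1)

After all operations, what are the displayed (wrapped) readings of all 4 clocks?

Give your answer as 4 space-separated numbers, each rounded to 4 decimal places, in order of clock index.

After op 1 sync(1): ref=0.0000 raw=[0.0000 0.0000 0.0000 0.0000]
After op 2 tick(10): ref=10.0000 raw=[20.0000 8.0000 12.5000 8.0000]
After op 3 sync(1): ref=10.0000 raw=[20.0000 10.0000 12.5000 8.0000]
After op 4 sync(1): ref=10.0000 raw=[20.0000 10.0000 12.5000 8.0000]
After op 5 tick(3): ref=13.0000 raw=[26.0000 12.4000 16.2500 10.4000]
After op 6 tick(6): ref=19.0000 raw=[38.0000 17.2000 23.7500 15.2000]
After op 7 sync(1): ref=19.0000 raw=[38.0000 19.0000 23.7500 15.2000]
Wrap final raw readings (mod 100): 38.0000 mod 100 = 38.0000; 19.0000 mod 100 = 19.0000; 23.7500 mod 100 = 23.7500; 15.2000 mod 100 = 15.2000

Answer: 38.0000 19.0000 23.7500 15.2000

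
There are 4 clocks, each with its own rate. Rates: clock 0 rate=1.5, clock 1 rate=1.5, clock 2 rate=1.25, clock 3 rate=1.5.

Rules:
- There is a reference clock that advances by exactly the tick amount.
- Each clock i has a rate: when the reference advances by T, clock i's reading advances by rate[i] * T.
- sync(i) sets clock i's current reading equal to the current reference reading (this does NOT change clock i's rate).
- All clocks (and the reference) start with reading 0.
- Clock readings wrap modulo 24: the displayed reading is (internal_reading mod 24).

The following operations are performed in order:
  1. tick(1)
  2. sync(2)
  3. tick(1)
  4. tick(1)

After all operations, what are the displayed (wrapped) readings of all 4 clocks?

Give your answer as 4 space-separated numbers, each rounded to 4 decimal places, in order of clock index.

After op 1 tick(1): ref=1.0000 raw=[1.5000 1.5000 1.2500 1.5000]
After op 2 sync(2): ref=1.0000 raw=[1.5000 1.5000 1.0000 1.5000]
After op 3 tick(1): ref=2.0000 raw=[3.0000 3.0000 2.2500 3.0000]
After op 4 tick(1): ref=3.0000 raw=[4.5000 4.5000 3.5000 4.5000]
Wrap final raw readings (mod 24): 4.5000 mod 24 = 4.5000; 4.5000 mod 24 = 4.5000; 3.5000 mod 24 = 3.5000; 4.5000 mod 24 = 4.5000

Answer: 4.5000 4.5000 3.5000 4.5000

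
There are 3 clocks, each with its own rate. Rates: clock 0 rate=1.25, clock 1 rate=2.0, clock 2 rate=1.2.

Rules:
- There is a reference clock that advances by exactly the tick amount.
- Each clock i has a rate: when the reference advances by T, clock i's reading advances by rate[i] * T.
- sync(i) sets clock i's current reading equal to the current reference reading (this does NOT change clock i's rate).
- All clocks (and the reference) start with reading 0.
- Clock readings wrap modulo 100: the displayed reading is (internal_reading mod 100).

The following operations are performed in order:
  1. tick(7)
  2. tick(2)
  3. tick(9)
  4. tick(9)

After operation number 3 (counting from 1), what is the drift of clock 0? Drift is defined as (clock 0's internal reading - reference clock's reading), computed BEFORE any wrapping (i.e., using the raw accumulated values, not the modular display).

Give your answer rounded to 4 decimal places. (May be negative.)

Answer: 4.5000

Derivation:
After op 1 tick(7): ref=7.0000 raw=[8.7500 14.0000 8.4000]
After op 2 tick(2): ref=9.0000 raw=[11.2500 18.0000 10.8000]
After op 3 tick(9): ref=18.0000 raw=[22.5000 36.0000 21.6000]
Drift of clock 0 after op 3: 22.5000 - 18.0000 = 4.5000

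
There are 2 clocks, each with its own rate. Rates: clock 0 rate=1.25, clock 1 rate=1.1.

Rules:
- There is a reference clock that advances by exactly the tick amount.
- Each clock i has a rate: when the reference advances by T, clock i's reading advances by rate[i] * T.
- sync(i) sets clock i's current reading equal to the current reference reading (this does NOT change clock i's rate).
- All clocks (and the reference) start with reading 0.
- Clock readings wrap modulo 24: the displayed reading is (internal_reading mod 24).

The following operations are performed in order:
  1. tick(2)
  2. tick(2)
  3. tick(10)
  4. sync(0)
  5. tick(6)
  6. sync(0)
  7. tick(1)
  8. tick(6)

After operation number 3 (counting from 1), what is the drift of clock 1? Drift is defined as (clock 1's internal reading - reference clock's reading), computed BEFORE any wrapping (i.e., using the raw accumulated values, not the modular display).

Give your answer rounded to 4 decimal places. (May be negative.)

After op 1 tick(2): ref=2.0000 raw=[2.5000 2.2000]
After op 2 tick(2): ref=4.0000 raw=[5.0000 4.4000]
After op 3 tick(10): ref=14.0000 raw=[17.5000 15.4000]
Drift of clock 1 after op 3: 15.4000 - 14.0000 = 1.4000

Answer: 1.4000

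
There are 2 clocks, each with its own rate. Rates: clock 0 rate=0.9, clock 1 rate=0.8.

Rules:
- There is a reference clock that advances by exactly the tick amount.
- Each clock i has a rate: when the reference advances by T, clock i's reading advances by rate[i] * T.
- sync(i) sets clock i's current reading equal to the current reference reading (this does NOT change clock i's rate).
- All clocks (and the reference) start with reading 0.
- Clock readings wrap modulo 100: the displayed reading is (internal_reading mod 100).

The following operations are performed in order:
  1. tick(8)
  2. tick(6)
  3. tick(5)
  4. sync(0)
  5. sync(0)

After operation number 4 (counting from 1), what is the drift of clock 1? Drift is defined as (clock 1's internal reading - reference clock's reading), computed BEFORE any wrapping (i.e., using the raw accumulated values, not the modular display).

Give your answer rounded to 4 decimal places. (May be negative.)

After op 1 tick(8): ref=8.0000 raw=[7.2000 6.4000]
After op 2 tick(6): ref=14.0000 raw=[12.6000 11.2000]
After op 3 tick(5): ref=19.0000 raw=[17.1000 15.2000]
After op 4 sync(0): ref=19.0000 raw=[19.0000 15.2000]
Drift of clock 1 after op 4: 15.2000 - 19.0000 = -3.8000

Answer: -3.8000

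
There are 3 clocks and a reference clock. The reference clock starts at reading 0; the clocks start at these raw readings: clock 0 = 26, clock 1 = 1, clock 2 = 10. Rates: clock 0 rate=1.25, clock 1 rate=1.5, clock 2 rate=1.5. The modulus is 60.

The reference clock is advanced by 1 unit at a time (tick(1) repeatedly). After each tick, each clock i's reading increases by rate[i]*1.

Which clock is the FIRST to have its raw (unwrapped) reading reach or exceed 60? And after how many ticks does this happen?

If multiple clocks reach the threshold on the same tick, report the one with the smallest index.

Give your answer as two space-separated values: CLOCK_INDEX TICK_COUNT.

Answer: 0 28

Derivation:
clock 0: start=26, rate=1.25, needs 60-26 = 34; ticks = ceil(34/1.25) = ceil(27.2000) = 28; reading at tick 28 = 26 + 1.25*28 = 61.0000
clock 1: start=1, rate=1.5, needs 60-1 = 59; ticks = ceil(59/1.5) = ceil(39.3333) = 40; reading at tick 40 = 1 + 1.5*40 = 61.0000
clock 2: start=10, rate=1.5, needs 60-10 = 50; ticks = ceil(50/1.5) = ceil(33.3333) = 34; reading at tick 34 = 10 + 1.5*34 = 61.0000
Minimum tick count = 28; winners = [0]; smallest index = 0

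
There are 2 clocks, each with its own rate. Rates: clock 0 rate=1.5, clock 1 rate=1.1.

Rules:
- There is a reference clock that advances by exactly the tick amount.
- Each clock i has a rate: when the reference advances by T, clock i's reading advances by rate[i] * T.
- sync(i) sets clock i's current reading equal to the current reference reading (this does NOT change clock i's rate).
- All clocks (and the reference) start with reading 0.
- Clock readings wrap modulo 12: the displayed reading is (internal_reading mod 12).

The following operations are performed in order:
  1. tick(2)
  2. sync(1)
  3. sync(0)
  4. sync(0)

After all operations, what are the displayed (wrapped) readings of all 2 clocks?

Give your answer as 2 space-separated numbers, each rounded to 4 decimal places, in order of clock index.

After op 1 tick(2): ref=2.0000 raw=[3.0000 2.2000]
After op 2 sync(1): ref=2.0000 raw=[3.0000 2.0000]
After op 3 sync(0): ref=2.0000 raw=[2.0000 2.0000]
After op 4 sync(0): ref=2.0000 raw=[2.0000 2.0000]
Wrap final raw readings (mod 12): 2.0000 mod 12 = 2.0000; 2.0000 mod 12 = 2.0000

Answer: 2.0000 2.0000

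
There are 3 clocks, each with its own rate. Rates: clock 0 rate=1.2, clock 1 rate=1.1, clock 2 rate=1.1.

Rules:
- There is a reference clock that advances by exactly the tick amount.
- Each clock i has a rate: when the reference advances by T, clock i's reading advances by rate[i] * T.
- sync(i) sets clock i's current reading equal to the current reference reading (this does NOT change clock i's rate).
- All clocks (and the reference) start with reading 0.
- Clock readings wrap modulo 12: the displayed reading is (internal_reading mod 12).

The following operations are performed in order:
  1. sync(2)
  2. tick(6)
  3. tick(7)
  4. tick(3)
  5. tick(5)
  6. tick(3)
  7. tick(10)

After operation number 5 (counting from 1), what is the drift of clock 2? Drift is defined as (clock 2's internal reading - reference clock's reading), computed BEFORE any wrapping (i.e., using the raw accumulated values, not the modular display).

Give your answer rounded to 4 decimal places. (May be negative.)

Answer: 2.1000

Derivation:
After op 1 sync(2): ref=0.0000 raw=[0.0000 0.0000 0.0000]
After op 2 tick(6): ref=6.0000 raw=[7.2000 6.6000 6.6000]
After op 3 tick(7): ref=13.0000 raw=[15.6000 14.3000 14.3000]
After op 4 tick(3): ref=16.0000 raw=[19.2000 17.6000 17.6000]
After op 5 tick(5): ref=21.0000 raw=[25.2000 23.1000 23.1000]
Drift of clock 2 after op 5: 23.1000 - 21.0000 = 2.1000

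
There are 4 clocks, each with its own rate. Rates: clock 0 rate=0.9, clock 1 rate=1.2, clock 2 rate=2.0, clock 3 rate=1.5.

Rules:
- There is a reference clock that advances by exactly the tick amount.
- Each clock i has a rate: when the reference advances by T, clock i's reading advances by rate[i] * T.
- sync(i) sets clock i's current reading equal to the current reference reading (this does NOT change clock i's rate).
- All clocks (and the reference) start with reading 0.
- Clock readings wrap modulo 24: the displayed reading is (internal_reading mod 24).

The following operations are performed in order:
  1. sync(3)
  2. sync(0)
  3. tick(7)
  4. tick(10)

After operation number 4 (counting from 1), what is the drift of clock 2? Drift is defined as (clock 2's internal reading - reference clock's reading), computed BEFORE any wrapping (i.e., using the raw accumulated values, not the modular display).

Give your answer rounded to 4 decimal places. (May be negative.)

After op 1 sync(3): ref=0.0000 raw=[0.0000 0.0000 0.0000 0.0000]
After op 2 sync(0): ref=0.0000 raw=[0.0000 0.0000 0.0000 0.0000]
After op 3 tick(7): ref=7.0000 raw=[6.3000 8.4000 14.0000 10.5000]
After op 4 tick(10): ref=17.0000 raw=[15.3000 20.4000 34.0000 25.5000]
Drift of clock 2 after op 4: 34.0000 - 17.0000 = 17.0000

Answer: 17.0000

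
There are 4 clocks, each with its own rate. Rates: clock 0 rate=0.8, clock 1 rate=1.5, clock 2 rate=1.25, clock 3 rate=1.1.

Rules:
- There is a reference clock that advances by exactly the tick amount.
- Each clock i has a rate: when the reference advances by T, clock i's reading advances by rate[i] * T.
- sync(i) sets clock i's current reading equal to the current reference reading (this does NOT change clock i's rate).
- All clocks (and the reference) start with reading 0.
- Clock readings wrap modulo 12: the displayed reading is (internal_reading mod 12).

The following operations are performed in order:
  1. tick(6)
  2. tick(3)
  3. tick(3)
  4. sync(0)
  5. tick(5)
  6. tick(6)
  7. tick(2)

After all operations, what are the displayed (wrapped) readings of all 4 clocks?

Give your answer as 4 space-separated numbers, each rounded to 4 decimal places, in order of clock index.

After op 1 tick(6): ref=6.0000 raw=[4.8000 9.0000 7.5000 6.6000]
After op 2 tick(3): ref=9.0000 raw=[7.2000 13.5000 11.2500 9.9000]
After op 3 tick(3): ref=12.0000 raw=[9.6000 18.0000 15.0000 13.2000]
After op 4 sync(0): ref=12.0000 raw=[12.0000 18.0000 15.0000 13.2000]
After op 5 tick(5): ref=17.0000 raw=[16.0000 25.5000 21.2500 18.7000]
After op 6 tick(6): ref=23.0000 raw=[20.8000 34.5000 28.7500 25.3000]
After op 7 tick(2): ref=25.0000 raw=[22.4000 37.5000 31.2500 27.5000]
Wrap final raw readings (mod 12): 22.4000 mod 12 = 10.4000; 37.5000 mod 12 = 1.5000; 31.2500 mod 12 = 7.2500; 27.5000 mod 12 = 3.5000

Answer: 10.4000 1.5000 7.2500 3.5000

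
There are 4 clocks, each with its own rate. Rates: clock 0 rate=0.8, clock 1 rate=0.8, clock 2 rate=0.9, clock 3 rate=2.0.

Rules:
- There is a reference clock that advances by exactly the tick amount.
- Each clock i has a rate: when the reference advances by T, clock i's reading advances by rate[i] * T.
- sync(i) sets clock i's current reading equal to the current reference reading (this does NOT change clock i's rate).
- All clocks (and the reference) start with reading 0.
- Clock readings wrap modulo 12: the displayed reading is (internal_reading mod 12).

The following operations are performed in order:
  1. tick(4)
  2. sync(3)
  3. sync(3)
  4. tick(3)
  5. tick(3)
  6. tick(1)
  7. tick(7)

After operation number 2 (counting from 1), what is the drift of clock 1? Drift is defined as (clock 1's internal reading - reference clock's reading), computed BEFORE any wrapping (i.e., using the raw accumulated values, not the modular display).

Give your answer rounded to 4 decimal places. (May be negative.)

Answer: -0.8000

Derivation:
After op 1 tick(4): ref=4.0000 raw=[3.2000 3.2000 3.6000 8.0000]
After op 2 sync(3): ref=4.0000 raw=[3.2000 3.2000 3.6000 4.0000]
Drift of clock 1 after op 2: 3.2000 - 4.0000 = -0.8000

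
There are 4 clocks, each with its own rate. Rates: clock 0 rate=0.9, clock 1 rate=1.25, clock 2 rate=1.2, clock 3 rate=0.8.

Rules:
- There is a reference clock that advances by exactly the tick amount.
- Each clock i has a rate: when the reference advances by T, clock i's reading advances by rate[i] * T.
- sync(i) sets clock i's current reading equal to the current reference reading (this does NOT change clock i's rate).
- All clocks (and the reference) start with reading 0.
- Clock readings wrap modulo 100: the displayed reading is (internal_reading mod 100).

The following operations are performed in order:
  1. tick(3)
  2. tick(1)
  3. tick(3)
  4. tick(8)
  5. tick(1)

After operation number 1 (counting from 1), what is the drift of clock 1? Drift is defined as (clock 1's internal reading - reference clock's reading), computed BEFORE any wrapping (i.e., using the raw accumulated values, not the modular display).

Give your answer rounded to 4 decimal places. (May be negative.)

Answer: 0.7500

Derivation:
After op 1 tick(3): ref=3.0000 raw=[2.7000 3.7500 3.6000 2.4000]
Drift of clock 1 after op 1: 3.7500 - 3.0000 = 0.7500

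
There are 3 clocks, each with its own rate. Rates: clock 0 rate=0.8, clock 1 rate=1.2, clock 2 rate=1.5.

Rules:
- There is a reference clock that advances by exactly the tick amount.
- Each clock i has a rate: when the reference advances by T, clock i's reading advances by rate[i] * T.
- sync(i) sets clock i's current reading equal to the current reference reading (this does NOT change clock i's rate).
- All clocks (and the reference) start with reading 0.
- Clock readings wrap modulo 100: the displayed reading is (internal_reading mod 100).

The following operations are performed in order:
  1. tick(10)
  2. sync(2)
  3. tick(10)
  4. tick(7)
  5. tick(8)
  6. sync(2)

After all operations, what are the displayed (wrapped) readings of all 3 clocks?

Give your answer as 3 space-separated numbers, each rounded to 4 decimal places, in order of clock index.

Answer: 28.0000 42.0000 35.0000

Derivation:
After op 1 tick(10): ref=10.0000 raw=[8.0000 12.0000 15.0000]
After op 2 sync(2): ref=10.0000 raw=[8.0000 12.0000 10.0000]
After op 3 tick(10): ref=20.0000 raw=[16.0000 24.0000 25.0000]
After op 4 tick(7): ref=27.0000 raw=[21.6000 32.4000 35.5000]
After op 5 tick(8): ref=35.0000 raw=[28.0000 42.0000 47.5000]
After op 6 sync(2): ref=35.0000 raw=[28.0000 42.0000 35.0000]
Wrap final raw readings (mod 100): 28.0000 mod 100 = 28.0000; 42.0000 mod 100 = 42.0000; 35.0000 mod 100 = 35.0000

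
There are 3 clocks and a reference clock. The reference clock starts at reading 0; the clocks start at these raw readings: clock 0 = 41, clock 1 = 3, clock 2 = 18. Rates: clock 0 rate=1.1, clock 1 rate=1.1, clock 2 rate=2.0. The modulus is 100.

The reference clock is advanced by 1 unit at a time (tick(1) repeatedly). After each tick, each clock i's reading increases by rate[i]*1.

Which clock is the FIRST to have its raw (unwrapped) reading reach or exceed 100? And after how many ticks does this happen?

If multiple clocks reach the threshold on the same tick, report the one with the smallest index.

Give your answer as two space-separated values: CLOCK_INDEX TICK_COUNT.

Answer: 2 41

Derivation:
clock 0: start=41, rate=1.1, needs 100-41 = 59; ticks = ceil(59/1.1) = ceil(53.6364) = 54; reading at tick 54 = 41 + 1.1*54 = 100.4000
clock 1: start=3, rate=1.1, needs 100-3 = 97; ticks = ceil(97/1.1) = ceil(88.1818) = 89; reading at tick 89 = 3 + 1.1*89 = 100.9000
clock 2: start=18, rate=2.0, needs 100-18 = 82; ticks = ceil(82/2.0) = ceil(41.0000) = 41; reading at tick 41 = 18 + 2.0*41 = 100.0000
Minimum tick count = 41; winners = [2]; smallest index = 2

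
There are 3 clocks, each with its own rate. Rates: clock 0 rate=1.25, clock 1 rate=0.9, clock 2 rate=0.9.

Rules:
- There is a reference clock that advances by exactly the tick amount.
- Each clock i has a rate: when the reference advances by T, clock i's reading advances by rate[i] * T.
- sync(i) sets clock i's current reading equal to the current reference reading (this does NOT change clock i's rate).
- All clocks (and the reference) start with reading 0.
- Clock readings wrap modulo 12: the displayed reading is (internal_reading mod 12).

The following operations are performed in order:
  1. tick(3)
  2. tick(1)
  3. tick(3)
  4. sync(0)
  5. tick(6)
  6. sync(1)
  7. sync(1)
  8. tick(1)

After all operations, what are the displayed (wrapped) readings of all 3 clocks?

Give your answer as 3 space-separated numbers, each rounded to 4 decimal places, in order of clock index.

Answer: 3.7500 1.9000 0.6000

Derivation:
After op 1 tick(3): ref=3.0000 raw=[3.7500 2.7000 2.7000]
After op 2 tick(1): ref=4.0000 raw=[5.0000 3.6000 3.6000]
After op 3 tick(3): ref=7.0000 raw=[8.7500 6.3000 6.3000]
After op 4 sync(0): ref=7.0000 raw=[7.0000 6.3000 6.3000]
After op 5 tick(6): ref=13.0000 raw=[14.5000 11.7000 11.7000]
After op 6 sync(1): ref=13.0000 raw=[14.5000 13.0000 11.7000]
After op 7 sync(1): ref=13.0000 raw=[14.5000 13.0000 11.7000]
After op 8 tick(1): ref=14.0000 raw=[15.7500 13.9000 12.6000]
Wrap final raw readings (mod 12): 15.7500 mod 12 = 3.7500; 13.9000 mod 12 = 1.9000; 12.6000 mod 12 = 0.6000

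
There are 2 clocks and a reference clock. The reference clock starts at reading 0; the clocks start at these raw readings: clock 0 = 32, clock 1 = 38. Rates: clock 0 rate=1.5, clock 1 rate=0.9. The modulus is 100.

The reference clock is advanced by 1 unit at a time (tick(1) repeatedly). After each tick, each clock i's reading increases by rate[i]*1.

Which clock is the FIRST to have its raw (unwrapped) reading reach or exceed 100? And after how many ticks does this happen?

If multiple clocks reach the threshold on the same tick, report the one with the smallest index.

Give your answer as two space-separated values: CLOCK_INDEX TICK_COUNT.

Answer: 0 46

Derivation:
clock 0: start=32, rate=1.5, needs 100-32 = 68; ticks = ceil(68/1.5) = ceil(45.3333) = 46; reading at tick 46 = 32 + 1.5*46 = 101.0000
clock 1: start=38, rate=0.9, needs 100-38 = 62; ticks = ceil(62/0.9) = ceil(68.8889) = 69; reading at tick 69 = 38 + 0.9*69 = 100.1000
Minimum tick count = 46; winners = [0]; smallest index = 0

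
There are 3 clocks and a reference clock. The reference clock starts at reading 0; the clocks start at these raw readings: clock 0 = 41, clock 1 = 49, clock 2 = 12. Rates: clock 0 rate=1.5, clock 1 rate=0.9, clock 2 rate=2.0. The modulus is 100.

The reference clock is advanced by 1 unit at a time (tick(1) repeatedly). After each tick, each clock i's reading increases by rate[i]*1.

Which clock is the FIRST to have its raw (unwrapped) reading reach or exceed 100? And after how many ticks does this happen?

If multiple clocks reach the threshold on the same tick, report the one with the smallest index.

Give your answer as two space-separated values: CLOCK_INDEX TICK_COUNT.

clock 0: start=41, rate=1.5, needs 100-41 = 59; ticks = ceil(59/1.5) = ceil(39.3333) = 40; reading at tick 40 = 41 + 1.5*40 = 101.0000
clock 1: start=49, rate=0.9, needs 100-49 = 51; ticks = ceil(51/0.9) = ceil(56.6667) = 57; reading at tick 57 = 49 + 0.9*57 = 100.3000
clock 2: start=12, rate=2.0, needs 100-12 = 88; ticks = ceil(88/2.0) = ceil(44.0000) = 44; reading at tick 44 = 12 + 2.0*44 = 100.0000
Minimum tick count = 40; winners = [0]; smallest index = 0

Answer: 0 40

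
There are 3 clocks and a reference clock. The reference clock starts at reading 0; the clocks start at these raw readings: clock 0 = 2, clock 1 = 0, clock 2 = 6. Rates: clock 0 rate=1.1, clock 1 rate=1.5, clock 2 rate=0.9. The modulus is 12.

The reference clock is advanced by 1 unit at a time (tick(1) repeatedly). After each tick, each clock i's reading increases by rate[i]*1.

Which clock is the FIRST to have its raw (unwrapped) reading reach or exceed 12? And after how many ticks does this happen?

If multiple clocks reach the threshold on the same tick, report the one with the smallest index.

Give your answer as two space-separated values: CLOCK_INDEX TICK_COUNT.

clock 0: start=2, rate=1.1, needs 12-2 = 10; ticks = ceil(10/1.1) = ceil(9.0909) = 10; reading at tick 10 = 2 + 1.1*10 = 13.0000
clock 1: start=0, rate=1.5, needs 12-0 = 12; ticks = ceil(12/1.5) = ceil(8.0000) = 8; reading at tick 8 = 0 + 1.5*8 = 12.0000
clock 2: start=6, rate=0.9, needs 12-6 = 6; ticks = ceil(6/0.9) = ceil(6.6667) = 7; reading at tick 7 = 6 + 0.9*7 = 12.3000
Minimum tick count = 7; winners = [2]; smallest index = 2

Answer: 2 7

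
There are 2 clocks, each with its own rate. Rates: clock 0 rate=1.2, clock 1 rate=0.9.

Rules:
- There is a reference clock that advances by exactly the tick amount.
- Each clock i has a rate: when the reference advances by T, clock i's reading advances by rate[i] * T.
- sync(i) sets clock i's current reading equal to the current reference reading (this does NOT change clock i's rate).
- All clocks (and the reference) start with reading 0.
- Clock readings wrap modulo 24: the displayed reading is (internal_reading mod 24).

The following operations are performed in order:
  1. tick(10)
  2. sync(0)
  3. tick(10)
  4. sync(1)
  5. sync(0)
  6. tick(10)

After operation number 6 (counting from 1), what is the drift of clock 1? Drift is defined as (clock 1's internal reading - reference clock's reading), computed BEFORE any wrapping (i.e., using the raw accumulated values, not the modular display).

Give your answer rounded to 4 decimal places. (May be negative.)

After op 1 tick(10): ref=10.0000 raw=[12.0000 9.0000]
After op 2 sync(0): ref=10.0000 raw=[10.0000 9.0000]
After op 3 tick(10): ref=20.0000 raw=[22.0000 18.0000]
After op 4 sync(1): ref=20.0000 raw=[22.0000 20.0000]
After op 5 sync(0): ref=20.0000 raw=[20.0000 20.0000]
After op 6 tick(10): ref=30.0000 raw=[32.0000 29.0000]
Drift of clock 1 after op 6: 29.0000 - 30.0000 = -1.0000

Answer: -1.0000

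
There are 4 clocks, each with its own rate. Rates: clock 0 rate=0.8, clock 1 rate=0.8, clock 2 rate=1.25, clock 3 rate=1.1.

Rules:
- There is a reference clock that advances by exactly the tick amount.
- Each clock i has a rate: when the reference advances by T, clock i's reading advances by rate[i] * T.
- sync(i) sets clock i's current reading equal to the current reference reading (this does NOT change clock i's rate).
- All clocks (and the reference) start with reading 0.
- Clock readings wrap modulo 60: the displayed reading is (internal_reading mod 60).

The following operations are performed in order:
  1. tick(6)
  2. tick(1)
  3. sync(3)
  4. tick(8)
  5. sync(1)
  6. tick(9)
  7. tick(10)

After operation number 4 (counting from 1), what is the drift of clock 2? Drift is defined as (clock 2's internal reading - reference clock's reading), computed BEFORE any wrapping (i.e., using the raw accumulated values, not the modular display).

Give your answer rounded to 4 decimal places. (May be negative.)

After op 1 tick(6): ref=6.0000 raw=[4.8000 4.8000 7.5000 6.6000]
After op 2 tick(1): ref=7.0000 raw=[5.6000 5.6000 8.7500 7.7000]
After op 3 sync(3): ref=7.0000 raw=[5.6000 5.6000 8.7500 7.0000]
After op 4 tick(8): ref=15.0000 raw=[12.0000 12.0000 18.7500 15.8000]
Drift of clock 2 after op 4: 18.7500 - 15.0000 = 3.7500

Answer: 3.7500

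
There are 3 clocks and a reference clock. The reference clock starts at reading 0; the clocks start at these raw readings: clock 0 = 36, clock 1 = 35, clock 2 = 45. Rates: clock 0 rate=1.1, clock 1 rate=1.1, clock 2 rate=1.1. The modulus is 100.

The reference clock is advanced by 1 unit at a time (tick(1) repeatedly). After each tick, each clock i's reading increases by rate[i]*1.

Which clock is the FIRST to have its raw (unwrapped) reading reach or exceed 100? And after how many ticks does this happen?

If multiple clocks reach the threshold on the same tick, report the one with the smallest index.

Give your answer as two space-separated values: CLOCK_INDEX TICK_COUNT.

Answer: 2 50

Derivation:
clock 0: start=36, rate=1.1, needs 100-36 = 64; ticks = ceil(64/1.1) = ceil(58.1818) = 59; reading at tick 59 = 36 + 1.1*59 = 100.9000
clock 1: start=35, rate=1.1, needs 100-35 = 65; ticks = ceil(65/1.1) = ceil(59.0909) = 60; reading at tick 60 = 35 + 1.1*60 = 101.0000
clock 2: start=45, rate=1.1, needs 100-45 = 55; ticks = ceil(55/1.1) = ceil(50.0000) = 50; reading at tick 50 = 45 + 1.1*50 = 100.0000
Minimum tick count = 50; winners = [2]; smallest index = 2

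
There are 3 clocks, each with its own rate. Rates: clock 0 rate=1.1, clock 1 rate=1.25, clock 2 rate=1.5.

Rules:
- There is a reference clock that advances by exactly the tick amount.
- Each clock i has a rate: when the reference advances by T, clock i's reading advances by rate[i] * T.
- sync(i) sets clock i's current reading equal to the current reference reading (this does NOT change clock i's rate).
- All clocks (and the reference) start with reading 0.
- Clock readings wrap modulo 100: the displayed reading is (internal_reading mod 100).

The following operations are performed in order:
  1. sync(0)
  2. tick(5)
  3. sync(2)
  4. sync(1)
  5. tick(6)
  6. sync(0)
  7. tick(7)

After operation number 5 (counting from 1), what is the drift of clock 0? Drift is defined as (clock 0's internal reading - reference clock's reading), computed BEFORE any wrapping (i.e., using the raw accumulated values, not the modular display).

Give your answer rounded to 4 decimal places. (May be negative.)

Answer: 1.1000

Derivation:
After op 1 sync(0): ref=0.0000 raw=[0.0000 0.0000 0.0000]
After op 2 tick(5): ref=5.0000 raw=[5.5000 6.2500 7.5000]
After op 3 sync(2): ref=5.0000 raw=[5.5000 6.2500 5.0000]
After op 4 sync(1): ref=5.0000 raw=[5.5000 5.0000 5.0000]
After op 5 tick(6): ref=11.0000 raw=[12.1000 12.5000 14.0000]
Drift of clock 0 after op 5: 12.1000 - 11.0000 = 1.1000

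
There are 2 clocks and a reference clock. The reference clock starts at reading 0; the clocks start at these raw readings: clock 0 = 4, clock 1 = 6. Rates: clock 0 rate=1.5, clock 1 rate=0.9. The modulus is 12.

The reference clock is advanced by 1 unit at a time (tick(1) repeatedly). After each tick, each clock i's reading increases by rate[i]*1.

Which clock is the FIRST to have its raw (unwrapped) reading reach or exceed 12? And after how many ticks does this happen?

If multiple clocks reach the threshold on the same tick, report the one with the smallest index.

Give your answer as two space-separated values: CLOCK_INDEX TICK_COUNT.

clock 0: start=4, rate=1.5, needs 12-4 = 8; ticks = ceil(8/1.5) = ceil(5.3333) = 6; reading at tick 6 = 4 + 1.5*6 = 13.0000
clock 1: start=6, rate=0.9, needs 12-6 = 6; ticks = ceil(6/0.9) = ceil(6.6667) = 7; reading at tick 7 = 6 + 0.9*7 = 12.3000
Minimum tick count = 6; winners = [0]; smallest index = 0

Answer: 0 6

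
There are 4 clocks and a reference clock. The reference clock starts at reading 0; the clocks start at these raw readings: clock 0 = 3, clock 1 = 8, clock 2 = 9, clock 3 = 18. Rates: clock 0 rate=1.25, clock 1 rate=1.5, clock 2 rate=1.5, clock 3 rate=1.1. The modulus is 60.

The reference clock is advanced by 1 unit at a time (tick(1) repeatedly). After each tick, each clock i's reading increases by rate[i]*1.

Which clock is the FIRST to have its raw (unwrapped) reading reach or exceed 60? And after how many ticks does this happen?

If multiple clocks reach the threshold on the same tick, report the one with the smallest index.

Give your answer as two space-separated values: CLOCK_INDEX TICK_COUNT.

clock 0: start=3, rate=1.25, needs 60-3 = 57; ticks = ceil(57/1.25) = ceil(45.6000) = 46; reading at tick 46 = 3 + 1.25*46 = 60.5000
clock 1: start=8, rate=1.5, needs 60-8 = 52; ticks = ceil(52/1.5) = ceil(34.6667) = 35; reading at tick 35 = 8 + 1.5*35 = 60.5000
clock 2: start=9, rate=1.5, needs 60-9 = 51; ticks = ceil(51/1.5) = ceil(34.0000) = 34; reading at tick 34 = 9 + 1.5*34 = 60.0000
clock 3: start=18, rate=1.1, needs 60-18 = 42; ticks = ceil(42/1.1) = ceil(38.1818) = 39; reading at tick 39 = 18 + 1.1*39 = 60.9000
Minimum tick count = 34; winners = [2]; smallest index = 2

Answer: 2 34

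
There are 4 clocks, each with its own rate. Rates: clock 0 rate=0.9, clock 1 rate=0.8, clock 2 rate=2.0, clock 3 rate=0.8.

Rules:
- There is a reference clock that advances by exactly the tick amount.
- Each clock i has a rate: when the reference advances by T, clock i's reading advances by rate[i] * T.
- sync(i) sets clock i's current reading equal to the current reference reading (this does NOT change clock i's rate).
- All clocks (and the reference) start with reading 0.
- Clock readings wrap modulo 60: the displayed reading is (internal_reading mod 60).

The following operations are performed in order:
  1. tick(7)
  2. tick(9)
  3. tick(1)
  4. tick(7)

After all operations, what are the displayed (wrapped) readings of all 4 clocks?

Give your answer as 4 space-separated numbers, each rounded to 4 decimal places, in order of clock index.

After op 1 tick(7): ref=7.0000 raw=[6.3000 5.6000 14.0000 5.6000]
After op 2 tick(9): ref=16.0000 raw=[14.4000 12.8000 32.0000 12.8000]
After op 3 tick(1): ref=17.0000 raw=[15.3000 13.6000 34.0000 13.6000]
After op 4 tick(7): ref=24.0000 raw=[21.6000 19.2000 48.0000 19.2000]
Wrap final raw readings (mod 60): 21.6000 mod 60 = 21.6000; 19.2000 mod 60 = 19.2000; 48.0000 mod 60 = 48.0000; 19.2000 mod 60 = 19.2000

Answer: 21.6000 19.2000 48.0000 19.2000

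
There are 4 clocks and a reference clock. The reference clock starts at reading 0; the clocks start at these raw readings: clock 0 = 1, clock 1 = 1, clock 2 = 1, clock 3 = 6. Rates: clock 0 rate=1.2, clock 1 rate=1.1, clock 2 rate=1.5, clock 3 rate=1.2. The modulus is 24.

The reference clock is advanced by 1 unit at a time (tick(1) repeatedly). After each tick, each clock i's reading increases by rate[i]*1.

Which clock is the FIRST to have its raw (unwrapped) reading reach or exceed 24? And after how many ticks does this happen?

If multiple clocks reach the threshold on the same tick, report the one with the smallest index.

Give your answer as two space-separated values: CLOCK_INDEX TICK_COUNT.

clock 0: start=1, rate=1.2, needs 24-1 = 23; ticks = ceil(23/1.2) = ceil(19.1667) = 20; reading at tick 20 = 1 + 1.2*20 = 25.0000
clock 1: start=1, rate=1.1, needs 24-1 = 23; ticks = ceil(23/1.1) = ceil(20.9091) = 21; reading at tick 21 = 1 + 1.1*21 = 24.1000
clock 2: start=1, rate=1.5, needs 24-1 = 23; ticks = ceil(23/1.5) = ceil(15.3333) = 16; reading at tick 16 = 1 + 1.5*16 = 25.0000
clock 3: start=6, rate=1.2, needs 24-6 = 18; ticks = ceil(18/1.2) = ceil(15.0000) = 15; reading at tick 15 = 6 + 1.2*15 = 24.0000
Minimum tick count = 15; winners = [3]; smallest index = 3

Answer: 3 15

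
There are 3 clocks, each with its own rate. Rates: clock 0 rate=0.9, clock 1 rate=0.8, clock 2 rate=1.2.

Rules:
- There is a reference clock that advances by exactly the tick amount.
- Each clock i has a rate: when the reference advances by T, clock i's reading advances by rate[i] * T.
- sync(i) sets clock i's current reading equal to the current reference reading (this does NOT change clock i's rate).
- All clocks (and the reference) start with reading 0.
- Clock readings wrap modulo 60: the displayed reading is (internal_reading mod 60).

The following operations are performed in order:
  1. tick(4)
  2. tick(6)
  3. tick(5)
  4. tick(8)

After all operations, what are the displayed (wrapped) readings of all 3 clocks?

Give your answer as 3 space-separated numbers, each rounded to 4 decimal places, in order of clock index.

Answer: 20.7000 18.4000 27.6000

Derivation:
After op 1 tick(4): ref=4.0000 raw=[3.6000 3.2000 4.8000]
After op 2 tick(6): ref=10.0000 raw=[9.0000 8.0000 12.0000]
After op 3 tick(5): ref=15.0000 raw=[13.5000 12.0000 18.0000]
After op 4 tick(8): ref=23.0000 raw=[20.7000 18.4000 27.6000]
Wrap final raw readings (mod 60): 20.7000 mod 60 = 20.7000; 18.4000 mod 60 = 18.4000; 27.6000 mod 60 = 27.6000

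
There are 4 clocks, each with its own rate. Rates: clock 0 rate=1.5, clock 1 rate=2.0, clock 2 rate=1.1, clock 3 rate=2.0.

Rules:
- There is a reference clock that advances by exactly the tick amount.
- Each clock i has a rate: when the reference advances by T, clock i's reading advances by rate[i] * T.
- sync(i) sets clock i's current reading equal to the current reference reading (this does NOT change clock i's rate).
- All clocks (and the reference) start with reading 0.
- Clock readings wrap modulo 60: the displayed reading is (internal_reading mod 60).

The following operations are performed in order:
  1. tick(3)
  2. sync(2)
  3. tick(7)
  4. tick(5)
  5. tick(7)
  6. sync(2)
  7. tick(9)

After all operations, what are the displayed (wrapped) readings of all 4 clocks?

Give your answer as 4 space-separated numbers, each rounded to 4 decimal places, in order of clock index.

After op 1 tick(3): ref=3.0000 raw=[4.5000 6.0000 3.3000 6.0000]
After op 2 sync(2): ref=3.0000 raw=[4.5000 6.0000 3.0000 6.0000]
After op 3 tick(7): ref=10.0000 raw=[15.0000 20.0000 10.7000 20.0000]
After op 4 tick(5): ref=15.0000 raw=[22.5000 30.0000 16.2000 30.0000]
After op 5 tick(7): ref=22.0000 raw=[33.0000 44.0000 23.9000 44.0000]
After op 6 sync(2): ref=22.0000 raw=[33.0000 44.0000 22.0000 44.0000]
After op 7 tick(9): ref=31.0000 raw=[46.5000 62.0000 31.9000 62.0000]
Wrap final raw readings (mod 60): 46.5000 mod 60 = 46.5000; 62.0000 mod 60 = 2.0000; 31.9000 mod 60 = 31.9000; 62.0000 mod 60 = 2.0000

Answer: 46.5000 2.0000 31.9000 2.0000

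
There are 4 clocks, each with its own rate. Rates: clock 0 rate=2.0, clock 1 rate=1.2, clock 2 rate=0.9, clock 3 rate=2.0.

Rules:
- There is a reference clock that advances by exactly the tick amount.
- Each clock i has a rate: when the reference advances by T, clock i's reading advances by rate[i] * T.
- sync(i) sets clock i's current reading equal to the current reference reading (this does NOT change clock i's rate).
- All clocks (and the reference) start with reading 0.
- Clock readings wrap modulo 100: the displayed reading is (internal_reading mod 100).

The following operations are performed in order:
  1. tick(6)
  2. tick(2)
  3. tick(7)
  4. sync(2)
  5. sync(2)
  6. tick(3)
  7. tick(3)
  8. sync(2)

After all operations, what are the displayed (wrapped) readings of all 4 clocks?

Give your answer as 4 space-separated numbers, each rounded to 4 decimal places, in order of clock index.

After op 1 tick(6): ref=6.0000 raw=[12.0000 7.2000 5.4000 12.0000]
After op 2 tick(2): ref=8.0000 raw=[16.0000 9.6000 7.2000 16.0000]
After op 3 tick(7): ref=15.0000 raw=[30.0000 18.0000 13.5000 30.0000]
After op 4 sync(2): ref=15.0000 raw=[30.0000 18.0000 15.0000 30.0000]
After op 5 sync(2): ref=15.0000 raw=[30.0000 18.0000 15.0000 30.0000]
After op 6 tick(3): ref=18.0000 raw=[36.0000 21.6000 17.7000 36.0000]
After op 7 tick(3): ref=21.0000 raw=[42.0000 25.2000 20.4000 42.0000]
After op 8 sync(2): ref=21.0000 raw=[42.0000 25.2000 21.0000 42.0000]
Wrap final raw readings (mod 100): 42.0000 mod 100 = 42.0000; 25.2000 mod 100 = 25.2000; 21.0000 mod 100 = 21.0000; 42.0000 mod 100 = 42.0000

Answer: 42.0000 25.2000 21.0000 42.0000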